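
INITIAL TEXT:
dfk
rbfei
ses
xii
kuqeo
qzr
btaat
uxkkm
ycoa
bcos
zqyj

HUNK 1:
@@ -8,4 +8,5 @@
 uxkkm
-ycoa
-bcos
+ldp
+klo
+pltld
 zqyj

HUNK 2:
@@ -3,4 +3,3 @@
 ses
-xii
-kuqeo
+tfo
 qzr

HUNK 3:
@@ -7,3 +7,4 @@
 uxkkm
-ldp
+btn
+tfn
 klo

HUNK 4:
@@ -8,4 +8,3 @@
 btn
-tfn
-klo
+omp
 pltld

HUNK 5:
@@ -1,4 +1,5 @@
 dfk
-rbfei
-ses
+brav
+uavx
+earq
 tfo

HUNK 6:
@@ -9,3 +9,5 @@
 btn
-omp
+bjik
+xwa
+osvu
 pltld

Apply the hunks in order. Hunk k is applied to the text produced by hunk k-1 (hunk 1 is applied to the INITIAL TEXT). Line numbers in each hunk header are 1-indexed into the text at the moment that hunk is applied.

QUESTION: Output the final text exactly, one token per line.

Hunk 1: at line 8 remove [ycoa,bcos] add [ldp,klo,pltld] -> 12 lines: dfk rbfei ses xii kuqeo qzr btaat uxkkm ldp klo pltld zqyj
Hunk 2: at line 3 remove [xii,kuqeo] add [tfo] -> 11 lines: dfk rbfei ses tfo qzr btaat uxkkm ldp klo pltld zqyj
Hunk 3: at line 7 remove [ldp] add [btn,tfn] -> 12 lines: dfk rbfei ses tfo qzr btaat uxkkm btn tfn klo pltld zqyj
Hunk 4: at line 8 remove [tfn,klo] add [omp] -> 11 lines: dfk rbfei ses tfo qzr btaat uxkkm btn omp pltld zqyj
Hunk 5: at line 1 remove [rbfei,ses] add [brav,uavx,earq] -> 12 lines: dfk brav uavx earq tfo qzr btaat uxkkm btn omp pltld zqyj
Hunk 6: at line 9 remove [omp] add [bjik,xwa,osvu] -> 14 lines: dfk brav uavx earq tfo qzr btaat uxkkm btn bjik xwa osvu pltld zqyj

Answer: dfk
brav
uavx
earq
tfo
qzr
btaat
uxkkm
btn
bjik
xwa
osvu
pltld
zqyj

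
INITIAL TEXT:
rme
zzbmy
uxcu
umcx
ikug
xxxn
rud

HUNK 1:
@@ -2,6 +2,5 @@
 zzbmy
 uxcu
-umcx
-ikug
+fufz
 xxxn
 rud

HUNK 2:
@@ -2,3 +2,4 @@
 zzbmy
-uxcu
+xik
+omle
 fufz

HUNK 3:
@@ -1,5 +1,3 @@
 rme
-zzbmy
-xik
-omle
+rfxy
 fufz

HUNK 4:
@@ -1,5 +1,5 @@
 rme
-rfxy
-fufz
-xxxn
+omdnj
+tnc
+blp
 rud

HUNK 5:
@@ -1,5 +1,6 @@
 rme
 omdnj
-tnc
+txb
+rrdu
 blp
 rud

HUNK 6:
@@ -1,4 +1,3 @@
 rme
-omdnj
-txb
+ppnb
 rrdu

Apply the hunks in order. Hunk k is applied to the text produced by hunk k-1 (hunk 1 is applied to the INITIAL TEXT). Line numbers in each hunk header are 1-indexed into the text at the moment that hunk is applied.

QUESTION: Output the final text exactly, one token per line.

Hunk 1: at line 2 remove [umcx,ikug] add [fufz] -> 6 lines: rme zzbmy uxcu fufz xxxn rud
Hunk 2: at line 2 remove [uxcu] add [xik,omle] -> 7 lines: rme zzbmy xik omle fufz xxxn rud
Hunk 3: at line 1 remove [zzbmy,xik,omle] add [rfxy] -> 5 lines: rme rfxy fufz xxxn rud
Hunk 4: at line 1 remove [rfxy,fufz,xxxn] add [omdnj,tnc,blp] -> 5 lines: rme omdnj tnc blp rud
Hunk 5: at line 1 remove [tnc] add [txb,rrdu] -> 6 lines: rme omdnj txb rrdu blp rud
Hunk 6: at line 1 remove [omdnj,txb] add [ppnb] -> 5 lines: rme ppnb rrdu blp rud

Answer: rme
ppnb
rrdu
blp
rud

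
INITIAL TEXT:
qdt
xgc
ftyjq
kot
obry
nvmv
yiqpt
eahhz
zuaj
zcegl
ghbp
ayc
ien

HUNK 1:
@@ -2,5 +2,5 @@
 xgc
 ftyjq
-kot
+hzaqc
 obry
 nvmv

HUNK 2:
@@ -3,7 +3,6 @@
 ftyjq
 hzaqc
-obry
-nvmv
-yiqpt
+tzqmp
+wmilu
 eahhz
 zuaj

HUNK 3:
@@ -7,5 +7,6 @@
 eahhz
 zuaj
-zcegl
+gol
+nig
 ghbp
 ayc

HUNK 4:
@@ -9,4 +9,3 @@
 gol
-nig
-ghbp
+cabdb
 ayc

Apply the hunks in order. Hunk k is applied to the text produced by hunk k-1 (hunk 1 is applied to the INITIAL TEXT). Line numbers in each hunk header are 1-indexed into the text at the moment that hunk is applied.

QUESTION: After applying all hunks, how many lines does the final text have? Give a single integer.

Hunk 1: at line 2 remove [kot] add [hzaqc] -> 13 lines: qdt xgc ftyjq hzaqc obry nvmv yiqpt eahhz zuaj zcegl ghbp ayc ien
Hunk 2: at line 3 remove [obry,nvmv,yiqpt] add [tzqmp,wmilu] -> 12 lines: qdt xgc ftyjq hzaqc tzqmp wmilu eahhz zuaj zcegl ghbp ayc ien
Hunk 3: at line 7 remove [zcegl] add [gol,nig] -> 13 lines: qdt xgc ftyjq hzaqc tzqmp wmilu eahhz zuaj gol nig ghbp ayc ien
Hunk 4: at line 9 remove [nig,ghbp] add [cabdb] -> 12 lines: qdt xgc ftyjq hzaqc tzqmp wmilu eahhz zuaj gol cabdb ayc ien
Final line count: 12

Answer: 12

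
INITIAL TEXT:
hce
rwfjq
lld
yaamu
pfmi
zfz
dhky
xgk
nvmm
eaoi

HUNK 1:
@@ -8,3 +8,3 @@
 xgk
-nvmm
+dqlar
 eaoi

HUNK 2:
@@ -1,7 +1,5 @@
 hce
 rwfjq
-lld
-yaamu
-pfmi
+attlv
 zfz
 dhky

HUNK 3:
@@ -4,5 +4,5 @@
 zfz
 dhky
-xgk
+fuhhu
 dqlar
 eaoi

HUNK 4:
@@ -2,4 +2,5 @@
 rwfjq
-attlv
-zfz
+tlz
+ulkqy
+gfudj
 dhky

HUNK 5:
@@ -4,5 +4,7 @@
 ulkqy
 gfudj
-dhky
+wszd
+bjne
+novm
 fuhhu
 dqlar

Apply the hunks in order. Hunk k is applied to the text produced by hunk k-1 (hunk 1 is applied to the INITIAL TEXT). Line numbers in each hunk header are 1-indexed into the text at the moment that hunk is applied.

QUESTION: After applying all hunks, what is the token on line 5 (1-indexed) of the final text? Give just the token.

Hunk 1: at line 8 remove [nvmm] add [dqlar] -> 10 lines: hce rwfjq lld yaamu pfmi zfz dhky xgk dqlar eaoi
Hunk 2: at line 1 remove [lld,yaamu,pfmi] add [attlv] -> 8 lines: hce rwfjq attlv zfz dhky xgk dqlar eaoi
Hunk 3: at line 4 remove [xgk] add [fuhhu] -> 8 lines: hce rwfjq attlv zfz dhky fuhhu dqlar eaoi
Hunk 4: at line 2 remove [attlv,zfz] add [tlz,ulkqy,gfudj] -> 9 lines: hce rwfjq tlz ulkqy gfudj dhky fuhhu dqlar eaoi
Hunk 5: at line 4 remove [dhky] add [wszd,bjne,novm] -> 11 lines: hce rwfjq tlz ulkqy gfudj wszd bjne novm fuhhu dqlar eaoi
Final line 5: gfudj

Answer: gfudj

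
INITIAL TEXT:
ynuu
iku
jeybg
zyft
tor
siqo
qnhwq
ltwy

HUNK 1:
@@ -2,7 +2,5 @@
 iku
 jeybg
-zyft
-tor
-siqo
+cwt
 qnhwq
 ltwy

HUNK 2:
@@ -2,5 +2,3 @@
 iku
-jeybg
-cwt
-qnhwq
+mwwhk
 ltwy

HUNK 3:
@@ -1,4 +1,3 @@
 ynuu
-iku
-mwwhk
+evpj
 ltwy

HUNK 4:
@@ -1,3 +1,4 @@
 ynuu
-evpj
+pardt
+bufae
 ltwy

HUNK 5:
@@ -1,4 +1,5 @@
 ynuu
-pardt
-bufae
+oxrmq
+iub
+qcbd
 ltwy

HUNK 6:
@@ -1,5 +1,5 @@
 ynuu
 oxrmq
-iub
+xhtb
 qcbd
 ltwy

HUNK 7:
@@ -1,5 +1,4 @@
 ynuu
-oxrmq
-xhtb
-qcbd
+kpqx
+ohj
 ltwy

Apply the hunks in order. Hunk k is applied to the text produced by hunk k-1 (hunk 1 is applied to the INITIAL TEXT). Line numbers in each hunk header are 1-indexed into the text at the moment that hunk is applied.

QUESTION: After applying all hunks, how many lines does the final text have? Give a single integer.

Answer: 4

Derivation:
Hunk 1: at line 2 remove [zyft,tor,siqo] add [cwt] -> 6 lines: ynuu iku jeybg cwt qnhwq ltwy
Hunk 2: at line 2 remove [jeybg,cwt,qnhwq] add [mwwhk] -> 4 lines: ynuu iku mwwhk ltwy
Hunk 3: at line 1 remove [iku,mwwhk] add [evpj] -> 3 lines: ynuu evpj ltwy
Hunk 4: at line 1 remove [evpj] add [pardt,bufae] -> 4 lines: ynuu pardt bufae ltwy
Hunk 5: at line 1 remove [pardt,bufae] add [oxrmq,iub,qcbd] -> 5 lines: ynuu oxrmq iub qcbd ltwy
Hunk 6: at line 1 remove [iub] add [xhtb] -> 5 lines: ynuu oxrmq xhtb qcbd ltwy
Hunk 7: at line 1 remove [oxrmq,xhtb,qcbd] add [kpqx,ohj] -> 4 lines: ynuu kpqx ohj ltwy
Final line count: 4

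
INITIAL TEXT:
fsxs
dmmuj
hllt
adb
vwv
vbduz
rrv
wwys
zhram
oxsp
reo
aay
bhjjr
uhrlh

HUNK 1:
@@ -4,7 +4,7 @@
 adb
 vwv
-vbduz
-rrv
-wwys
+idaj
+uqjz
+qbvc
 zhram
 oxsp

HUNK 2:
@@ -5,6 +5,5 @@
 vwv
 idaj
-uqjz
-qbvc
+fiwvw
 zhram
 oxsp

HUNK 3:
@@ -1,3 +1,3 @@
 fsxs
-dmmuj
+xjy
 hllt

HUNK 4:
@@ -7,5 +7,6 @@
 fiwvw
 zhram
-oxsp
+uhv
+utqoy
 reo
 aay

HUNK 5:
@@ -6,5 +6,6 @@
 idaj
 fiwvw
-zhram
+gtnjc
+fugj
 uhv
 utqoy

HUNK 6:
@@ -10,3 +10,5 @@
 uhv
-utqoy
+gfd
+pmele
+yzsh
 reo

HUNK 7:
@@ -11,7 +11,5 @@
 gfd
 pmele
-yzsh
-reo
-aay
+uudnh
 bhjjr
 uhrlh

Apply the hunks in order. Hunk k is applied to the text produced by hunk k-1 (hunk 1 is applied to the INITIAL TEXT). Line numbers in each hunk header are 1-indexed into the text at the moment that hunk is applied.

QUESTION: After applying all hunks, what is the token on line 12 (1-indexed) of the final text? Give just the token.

Hunk 1: at line 4 remove [vbduz,rrv,wwys] add [idaj,uqjz,qbvc] -> 14 lines: fsxs dmmuj hllt adb vwv idaj uqjz qbvc zhram oxsp reo aay bhjjr uhrlh
Hunk 2: at line 5 remove [uqjz,qbvc] add [fiwvw] -> 13 lines: fsxs dmmuj hllt adb vwv idaj fiwvw zhram oxsp reo aay bhjjr uhrlh
Hunk 3: at line 1 remove [dmmuj] add [xjy] -> 13 lines: fsxs xjy hllt adb vwv idaj fiwvw zhram oxsp reo aay bhjjr uhrlh
Hunk 4: at line 7 remove [oxsp] add [uhv,utqoy] -> 14 lines: fsxs xjy hllt adb vwv idaj fiwvw zhram uhv utqoy reo aay bhjjr uhrlh
Hunk 5: at line 6 remove [zhram] add [gtnjc,fugj] -> 15 lines: fsxs xjy hllt adb vwv idaj fiwvw gtnjc fugj uhv utqoy reo aay bhjjr uhrlh
Hunk 6: at line 10 remove [utqoy] add [gfd,pmele,yzsh] -> 17 lines: fsxs xjy hllt adb vwv idaj fiwvw gtnjc fugj uhv gfd pmele yzsh reo aay bhjjr uhrlh
Hunk 7: at line 11 remove [yzsh,reo,aay] add [uudnh] -> 15 lines: fsxs xjy hllt adb vwv idaj fiwvw gtnjc fugj uhv gfd pmele uudnh bhjjr uhrlh
Final line 12: pmele

Answer: pmele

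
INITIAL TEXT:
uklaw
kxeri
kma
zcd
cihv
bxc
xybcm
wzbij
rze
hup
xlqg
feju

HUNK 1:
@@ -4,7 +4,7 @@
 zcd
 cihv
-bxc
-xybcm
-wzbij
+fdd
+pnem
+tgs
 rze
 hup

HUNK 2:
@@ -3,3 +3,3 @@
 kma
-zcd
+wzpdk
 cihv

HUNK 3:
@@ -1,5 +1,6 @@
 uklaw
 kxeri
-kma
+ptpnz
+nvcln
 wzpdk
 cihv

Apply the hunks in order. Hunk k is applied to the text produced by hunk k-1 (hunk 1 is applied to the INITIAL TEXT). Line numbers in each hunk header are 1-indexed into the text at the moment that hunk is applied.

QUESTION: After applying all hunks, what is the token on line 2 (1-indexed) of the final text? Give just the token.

Answer: kxeri

Derivation:
Hunk 1: at line 4 remove [bxc,xybcm,wzbij] add [fdd,pnem,tgs] -> 12 lines: uklaw kxeri kma zcd cihv fdd pnem tgs rze hup xlqg feju
Hunk 2: at line 3 remove [zcd] add [wzpdk] -> 12 lines: uklaw kxeri kma wzpdk cihv fdd pnem tgs rze hup xlqg feju
Hunk 3: at line 1 remove [kma] add [ptpnz,nvcln] -> 13 lines: uklaw kxeri ptpnz nvcln wzpdk cihv fdd pnem tgs rze hup xlqg feju
Final line 2: kxeri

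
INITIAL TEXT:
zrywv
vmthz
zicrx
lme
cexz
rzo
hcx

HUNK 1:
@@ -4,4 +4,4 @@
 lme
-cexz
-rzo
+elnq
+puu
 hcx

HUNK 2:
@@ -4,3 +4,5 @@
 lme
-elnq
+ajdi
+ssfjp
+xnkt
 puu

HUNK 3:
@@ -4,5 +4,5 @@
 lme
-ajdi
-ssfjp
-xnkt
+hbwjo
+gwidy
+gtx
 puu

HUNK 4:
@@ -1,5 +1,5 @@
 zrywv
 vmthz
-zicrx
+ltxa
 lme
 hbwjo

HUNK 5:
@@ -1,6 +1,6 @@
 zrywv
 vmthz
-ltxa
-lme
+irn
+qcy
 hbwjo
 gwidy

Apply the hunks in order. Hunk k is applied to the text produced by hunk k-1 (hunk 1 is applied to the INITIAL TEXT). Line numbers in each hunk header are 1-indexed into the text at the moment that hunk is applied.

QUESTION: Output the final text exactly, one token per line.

Answer: zrywv
vmthz
irn
qcy
hbwjo
gwidy
gtx
puu
hcx

Derivation:
Hunk 1: at line 4 remove [cexz,rzo] add [elnq,puu] -> 7 lines: zrywv vmthz zicrx lme elnq puu hcx
Hunk 2: at line 4 remove [elnq] add [ajdi,ssfjp,xnkt] -> 9 lines: zrywv vmthz zicrx lme ajdi ssfjp xnkt puu hcx
Hunk 3: at line 4 remove [ajdi,ssfjp,xnkt] add [hbwjo,gwidy,gtx] -> 9 lines: zrywv vmthz zicrx lme hbwjo gwidy gtx puu hcx
Hunk 4: at line 1 remove [zicrx] add [ltxa] -> 9 lines: zrywv vmthz ltxa lme hbwjo gwidy gtx puu hcx
Hunk 5: at line 1 remove [ltxa,lme] add [irn,qcy] -> 9 lines: zrywv vmthz irn qcy hbwjo gwidy gtx puu hcx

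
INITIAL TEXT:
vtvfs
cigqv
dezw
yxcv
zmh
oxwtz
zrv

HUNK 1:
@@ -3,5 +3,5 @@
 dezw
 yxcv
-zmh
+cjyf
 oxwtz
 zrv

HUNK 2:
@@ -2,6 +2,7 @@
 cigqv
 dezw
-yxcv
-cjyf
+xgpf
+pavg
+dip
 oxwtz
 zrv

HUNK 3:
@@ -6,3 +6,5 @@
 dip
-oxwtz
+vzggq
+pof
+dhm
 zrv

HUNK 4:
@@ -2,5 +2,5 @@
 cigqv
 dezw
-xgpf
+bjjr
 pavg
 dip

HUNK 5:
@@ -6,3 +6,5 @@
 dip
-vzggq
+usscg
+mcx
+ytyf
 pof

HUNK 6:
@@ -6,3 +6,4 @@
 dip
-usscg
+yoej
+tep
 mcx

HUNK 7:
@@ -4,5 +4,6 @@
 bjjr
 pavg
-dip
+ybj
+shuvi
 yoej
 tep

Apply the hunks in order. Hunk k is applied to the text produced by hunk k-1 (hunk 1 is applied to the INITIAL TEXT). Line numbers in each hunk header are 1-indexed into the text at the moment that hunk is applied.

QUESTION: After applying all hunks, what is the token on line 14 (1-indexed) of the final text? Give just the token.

Hunk 1: at line 3 remove [zmh] add [cjyf] -> 7 lines: vtvfs cigqv dezw yxcv cjyf oxwtz zrv
Hunk 2: at line 2 remove [yxcv,cjyf] add [xgpf,pavg,dip] -> 8 lines: vtvfs cigqv dezw xgpf pavg dip oxwtz zrv
Hunk 3: at line 6 remove [oxwtz] add [vzggq,pof,dhm] -> 10 lines: vtvfs cigqv dezw xgpf pavg dip vzggq pof dhm zrv
Hunk 4: at line 2 remove [xgpf] add [bjjr] -> 10 lines: vtvfs cigqv dezw bjjr pavg dip vzggq pof dhm zrv
Hunk 5: at line 6 remove [vzggq] add [usscg,mcx,ytyf] -> 12 lines: vtvfs cigqv dezw bjjr pavg dip usscg mcx ytyf pof dhm zrv
Hunk 6: at line 6 remove [usscg] add [yoej,tep] -> 13 lines: vtvfs cigqv dezw bjjr pavg dip yoej tep mcx ytyf pof dhm zrv
Hunk 7: at line 4 remove [dip] add [ybj,shuvi] -> 14 lines: vtvfs cigqv dezw bjjr pavg ybj shuvi yoej tep mcx ytyf pof dhm zrv
Final line 14: zrv

Answer: zrv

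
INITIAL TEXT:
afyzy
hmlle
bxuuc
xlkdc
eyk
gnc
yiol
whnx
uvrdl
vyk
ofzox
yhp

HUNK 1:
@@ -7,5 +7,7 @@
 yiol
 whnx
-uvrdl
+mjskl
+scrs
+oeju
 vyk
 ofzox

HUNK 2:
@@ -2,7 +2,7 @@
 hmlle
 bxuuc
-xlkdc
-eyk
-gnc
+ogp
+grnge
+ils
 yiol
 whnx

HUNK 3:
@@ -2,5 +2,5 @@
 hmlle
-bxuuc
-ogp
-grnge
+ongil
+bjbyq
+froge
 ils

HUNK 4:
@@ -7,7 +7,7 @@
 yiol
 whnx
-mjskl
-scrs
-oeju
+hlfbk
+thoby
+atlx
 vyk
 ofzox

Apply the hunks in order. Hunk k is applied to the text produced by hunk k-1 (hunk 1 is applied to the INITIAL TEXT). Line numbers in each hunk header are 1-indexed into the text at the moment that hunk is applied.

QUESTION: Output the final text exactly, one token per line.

Answer: afyzy
hmlle
ongil
bjbyq
froge
ils
yiol
whnx
hlfbk
thoby
atlx
vyk
ofzox
yhp

Derivation:
Hunk 1: at line 7 remove [uvrdl] add [mjskl,scrs,oeju] -> 14 lines: afyzy hmlle bxuuc xlkdc eyk gnc yiol whnx mjskl scrs oeju vyk ofzox yhp
Hunk 2: at line 2 remove [xlkdc,eyk,gnc] add [ogp,grnge,ils] -> 14 lines: afyzy hmlle bxuuc ogp grnge ils yiol whnx mjskl scrs oeju vyk ofzox yhp
Hunk 3: at line 2 remove [bxuuc,ogp,grnge] add [ongil,bjbyq,froge] -> 14 lines: afyzy hmlle ongil bjbyq froge ils yiol whnx mjskl scrs oeju vyk ofzox yhp
Hunk 4: at line 7 remove [mjskl,scrs,oeju] add [hlfbk,thoby,atlx] -> 14 lines: afyzy hmlle ongil bjbyq froge ils yiol whnx hlfbk thoby atlx vyk ofzox yhp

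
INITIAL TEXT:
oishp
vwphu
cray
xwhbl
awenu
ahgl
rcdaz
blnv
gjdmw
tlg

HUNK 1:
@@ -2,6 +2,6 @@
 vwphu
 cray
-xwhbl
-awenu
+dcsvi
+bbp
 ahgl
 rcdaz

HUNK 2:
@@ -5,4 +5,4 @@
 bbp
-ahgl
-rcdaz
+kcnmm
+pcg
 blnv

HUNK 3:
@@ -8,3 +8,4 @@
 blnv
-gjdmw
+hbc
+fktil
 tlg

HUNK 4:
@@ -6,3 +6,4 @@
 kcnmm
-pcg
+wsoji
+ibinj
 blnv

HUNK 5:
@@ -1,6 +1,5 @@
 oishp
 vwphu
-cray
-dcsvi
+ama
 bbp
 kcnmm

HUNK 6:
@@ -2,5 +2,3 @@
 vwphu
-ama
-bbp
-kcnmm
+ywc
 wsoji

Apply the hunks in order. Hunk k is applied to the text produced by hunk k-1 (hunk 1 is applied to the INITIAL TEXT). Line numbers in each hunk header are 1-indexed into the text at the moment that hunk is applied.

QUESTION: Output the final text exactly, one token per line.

Answer: oishp
vwphu
ywc
wsoji
ibinj
blnv
hbc
fktil
tlg

Derivation:
Hunk 1: at line 2 remove [xwhbl,awenu] add [dcsvi,bbp] -> 10 lines: oishp vwphu cray dcsvi bbp ahgl rcdaz blnv gjdmw tlg
Hunk 2: at line 5 remove [ahgl,rcdaz] add [kcnmm,pcg] -> 10 lines: oishp vwphu cray dcsvi bbp kcnmm pcg blnv gjdmw tlg
Hunk 3: at line 8 remove [gjdmw] add [hbc,fktil] -> 11 lines: oishp vwphu cray dcsvi bbp kcnmm pcg blnv hbc fktil tlg
Hunk 4: at line 6 remove [pcg] add [wsoji,ibinj] -> 12 lines: oishp vwphu cray dcsvi bbp kcnmm wsoji ibinj blnv hbc fktil tlg
Hunk 5: at line 1 remove [cray,dcsvi] add [ama] -> 11 lines: oishp vwphu ama bbp kcnmm wsoji ibinj blnv hbc fktil tlg
Hunk 6: at line 2 remove [ama,bbp,kcnmm] add [ywc] -> 9 lines: oishp vwphu ywc wsoji ibinj blnv hbc fktil tlg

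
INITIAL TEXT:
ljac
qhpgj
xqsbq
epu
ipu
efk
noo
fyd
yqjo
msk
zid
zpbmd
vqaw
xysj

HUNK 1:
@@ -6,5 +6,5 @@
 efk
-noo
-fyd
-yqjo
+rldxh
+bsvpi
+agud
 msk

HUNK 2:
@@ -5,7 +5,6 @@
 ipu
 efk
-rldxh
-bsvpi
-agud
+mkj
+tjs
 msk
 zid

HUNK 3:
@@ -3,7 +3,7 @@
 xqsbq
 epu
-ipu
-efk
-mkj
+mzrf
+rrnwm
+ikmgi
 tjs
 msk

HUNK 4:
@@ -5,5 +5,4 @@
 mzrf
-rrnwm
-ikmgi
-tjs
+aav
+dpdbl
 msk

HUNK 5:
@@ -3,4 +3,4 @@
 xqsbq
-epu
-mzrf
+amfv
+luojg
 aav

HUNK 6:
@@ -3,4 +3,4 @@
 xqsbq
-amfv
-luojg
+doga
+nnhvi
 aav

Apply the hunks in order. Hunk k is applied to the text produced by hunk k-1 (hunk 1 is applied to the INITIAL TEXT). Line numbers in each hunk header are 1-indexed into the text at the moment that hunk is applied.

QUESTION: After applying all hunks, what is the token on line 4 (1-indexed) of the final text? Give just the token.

Hunk 1: at line 6 remove [noo,fyd,yqjo] add [rldxh,bsvpi,agud] -> 14 lines: ljac qhpgj xqsbq epu ipu efk rldxh bsvpi agud msk zid zpbmd vqaw xysj
Hunk 2: at line 5 remove [rldxh,bsvpi,agud] add [mkj,tjs] -> 13 lines: ljac qhpgj xqsbq epu ipu efk mkj tjs msk zid zpbmd vqaw xysj
Hunk 3: at line 3 remove [ipu,efk,mkj] add [mzrf,rrnwm,ikmgi] -> 13 lines: ljac qhpgj xqsbq epu mzrf rrnwm ikmgi tjs msk zid zpbmd vqaw xysj
Hunk 4: at line 5 remove [rrnwm,ikmgi,tjs] add [aav,dpdbl] -> 12 lines: ljac qhpgj xqsbq epu mzrf aav dpdbl msk zid zpbmd vqaw xysj
Hunk 5: at line 3 remove [epu,mzrf] add [amfv,luojg] -> 12 lines: ljac qhpgj xqsbq amfv luojg aav dpdbl msk zid zpbmd vqaw xysj
Hunk 6: at line 3 remove [amfv,luojg] add [doga,nnhvi] -> 12 lines: ljac qhpgj xqsbq doga nnhvi aav dpdbl msk zid zpbmd vqaw xysj
Final line 4: doga

Answer: doga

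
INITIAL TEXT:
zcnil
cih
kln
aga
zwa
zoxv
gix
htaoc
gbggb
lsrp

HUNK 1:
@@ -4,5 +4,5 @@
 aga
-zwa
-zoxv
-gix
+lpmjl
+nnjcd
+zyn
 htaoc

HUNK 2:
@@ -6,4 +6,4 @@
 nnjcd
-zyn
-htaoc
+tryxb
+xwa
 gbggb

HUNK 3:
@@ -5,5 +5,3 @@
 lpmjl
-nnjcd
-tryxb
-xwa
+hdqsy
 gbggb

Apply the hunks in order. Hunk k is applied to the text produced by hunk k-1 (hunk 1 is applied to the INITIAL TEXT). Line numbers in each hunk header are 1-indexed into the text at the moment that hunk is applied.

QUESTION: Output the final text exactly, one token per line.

Answer: zcnil
cih
kln
aga
lpmjl
hdqsy
gbggb
lsrp

Derivation:
Hunk 1: at line 4 remove [zwa,zoxv,gix] add [lpmjl,nnjcd,zyn] -> 10 lines: zcnil cih kln aga lpmjl nnjcd zyn htaoc gbggb lsrp
Hunk 2: at line 6 remove [zyn,htaoc] add [tryxb,xwa] -> 10 lines: zcnil cih kln aga lpmjl nnjcd tryxb xwa gbggb lsrp
Hunk 3: at line 5 remove [nnjcd,tryxb,xwa] add [hdqsy] -> 8 lines: zcnil cih kln aga lpmjl hdqsy gbggb lsrp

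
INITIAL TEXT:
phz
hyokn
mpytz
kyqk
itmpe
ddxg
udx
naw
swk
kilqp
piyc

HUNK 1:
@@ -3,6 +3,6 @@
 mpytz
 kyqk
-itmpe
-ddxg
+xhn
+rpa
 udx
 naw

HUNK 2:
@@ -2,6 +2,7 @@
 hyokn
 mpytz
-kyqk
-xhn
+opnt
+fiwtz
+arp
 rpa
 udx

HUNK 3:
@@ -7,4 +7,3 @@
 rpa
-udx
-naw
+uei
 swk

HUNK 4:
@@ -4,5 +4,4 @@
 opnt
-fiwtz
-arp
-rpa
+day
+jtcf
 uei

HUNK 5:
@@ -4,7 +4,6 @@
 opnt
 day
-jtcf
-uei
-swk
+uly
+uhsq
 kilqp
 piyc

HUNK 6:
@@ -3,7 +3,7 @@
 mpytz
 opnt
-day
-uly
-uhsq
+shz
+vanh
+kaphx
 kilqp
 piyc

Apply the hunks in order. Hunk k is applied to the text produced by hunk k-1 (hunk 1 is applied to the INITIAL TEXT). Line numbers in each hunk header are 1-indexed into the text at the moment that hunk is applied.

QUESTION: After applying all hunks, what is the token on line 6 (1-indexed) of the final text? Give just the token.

Answer: vanh

Derivation:
Hunk 1: at line 3 remove [itmpe,ddxg] add [xhn,rpa] -> 11 lines: phz hyokn mpytz kyqk xhn rpa udx naw swk kilqp piyc
Hunk 2: at line 2 remove [kyqk,xhn] add [opnt,fiwtz,arp] -> 12 lines: phz hyokn mpytz opnt fiwtz arp rpa udx naw swk kilqp piyc
Hunk 3: at line 7 remove [udx,naw] add [uei] -> 11 lines: phz hyokn mpytz opnt fiwtz arp rpa uei swk kilqp piyc
Hunk 4: at line 4 remove [fiwtz,arp,rpa] add [day,jtcf] -> 10 lines: phz hyokn mpytz opnt day jtcf uei swk kilqp piyc
Hunk 5: at line 4 remove [jtcf,uei,swk] add [uly,uhsq] -> 9 lines: phz hyokn mpytz opnt day uly uhsq kilqp piyc
Hunk 6: at line 3 remove [day,uly,uhsq] add [shz,vanh,kaphx] -> 9 lines: phz hyokn mpytz opnt shz vanh kaphx kilqp piyc
Final line 6: vanh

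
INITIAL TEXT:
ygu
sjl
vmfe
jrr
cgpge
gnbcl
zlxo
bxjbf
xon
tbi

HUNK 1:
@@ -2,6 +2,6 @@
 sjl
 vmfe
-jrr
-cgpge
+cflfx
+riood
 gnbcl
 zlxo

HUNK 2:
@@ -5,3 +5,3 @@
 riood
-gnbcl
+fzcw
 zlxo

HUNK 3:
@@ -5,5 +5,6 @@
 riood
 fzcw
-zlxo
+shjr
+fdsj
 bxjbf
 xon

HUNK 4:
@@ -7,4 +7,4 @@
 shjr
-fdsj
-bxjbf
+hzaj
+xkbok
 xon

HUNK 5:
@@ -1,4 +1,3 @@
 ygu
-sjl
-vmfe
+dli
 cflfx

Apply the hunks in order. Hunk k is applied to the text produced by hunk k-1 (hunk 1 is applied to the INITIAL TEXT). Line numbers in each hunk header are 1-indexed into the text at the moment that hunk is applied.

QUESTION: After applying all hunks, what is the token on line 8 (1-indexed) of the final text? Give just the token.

Answer: xkbok

Derivation:
Hunk 1: at line 2 remove [jrr,cgpge] add [cflfx,riood] -> 10 lines: ygu sjl vmfe cflfx riood gnbcl zlxo bxjbf xon tbi
Hunk 2: at line 5 remove [gnbcl] add [fzcw] -> 10 lines: ygu sjl vmfe cflfx riood fzcw zlxo bxjbf xon tbi
Hunk 3: at line 5 remove [zlxo] add [shjr,fdsj] -> 11 lines: ygu sjl vmfe cflfx riood fzcw shjr fdsj bxjbf xon tbi
Hunk 4: at line 7 remove [fdsj,bxjbf] add [hzaj,xkbok] -> 11 lines: ygu sjl vmfe cflfx riood fzcw shjr hzaj xkbok xon tbi
Hunk 5: at line 1 remove [sjl,vmfe] add [dli] -> 10 lines: ygu dli cflfx riood fzcw shjr hzaj xkbok xon tbi
Final line 8: xkbok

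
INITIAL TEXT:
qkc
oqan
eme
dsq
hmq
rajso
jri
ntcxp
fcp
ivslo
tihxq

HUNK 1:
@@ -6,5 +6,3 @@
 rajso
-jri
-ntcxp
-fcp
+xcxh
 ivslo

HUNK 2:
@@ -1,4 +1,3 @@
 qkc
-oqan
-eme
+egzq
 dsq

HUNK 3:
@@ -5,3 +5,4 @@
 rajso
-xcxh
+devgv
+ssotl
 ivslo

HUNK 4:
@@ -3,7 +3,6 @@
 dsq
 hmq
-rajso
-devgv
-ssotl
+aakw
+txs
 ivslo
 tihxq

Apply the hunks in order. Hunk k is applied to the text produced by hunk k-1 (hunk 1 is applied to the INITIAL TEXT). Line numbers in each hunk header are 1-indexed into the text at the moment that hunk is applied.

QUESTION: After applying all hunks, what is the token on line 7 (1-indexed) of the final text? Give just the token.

Hunk 1: at line 6 remove [jri,ntcxp,fcp] add [xcxh] -> 9 lines: qkc oqan eme dsq hmq rajso xcxh ivslo tihxq
Hunk 2: at line 1 remove [oqan,eme] add [egzq] -> 8 lines: qkc egzq dsq hmq rajso xcxh ivslo tihxq
Hunk 3: at line 5 remove [xcxh] add [devgv,ssotl] -> 9 lines: qkc egzq dsq hmq rajso devgv ssotl ivslo tihxq
Hunk 4: at line 3 remove [rajso,devgv,ssotl] add [aakw,txs] -> 8 lines: qkc egzq dsq hmq aakw txs ivslo tihxq
Final line 7: ivslo

Answer: ivslo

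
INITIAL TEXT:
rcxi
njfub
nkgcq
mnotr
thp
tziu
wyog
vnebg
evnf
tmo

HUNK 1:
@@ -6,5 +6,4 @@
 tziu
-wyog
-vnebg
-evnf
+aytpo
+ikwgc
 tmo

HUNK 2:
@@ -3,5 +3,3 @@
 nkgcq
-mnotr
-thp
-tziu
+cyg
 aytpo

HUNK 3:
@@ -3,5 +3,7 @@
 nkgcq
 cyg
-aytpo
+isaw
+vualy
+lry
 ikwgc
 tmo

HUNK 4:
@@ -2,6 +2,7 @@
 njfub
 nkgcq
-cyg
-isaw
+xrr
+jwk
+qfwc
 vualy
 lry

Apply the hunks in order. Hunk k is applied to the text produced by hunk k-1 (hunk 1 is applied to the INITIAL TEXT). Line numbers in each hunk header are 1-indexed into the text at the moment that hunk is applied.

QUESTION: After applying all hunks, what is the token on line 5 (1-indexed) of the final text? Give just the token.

Answer: jwk

Derivation:
Hunk 1: at line 6 remove [wyog,vnebg,evnf] add [aytpo,ikwgc] -> 9 lines: rcxi njfub nkgcq mnotr thp tziu aytpo ikwgc tmo
Hunk 2: at line 3 remove [mnotr,thp,tziu] add [cyg] -> 7 lines: rcxi njfub nkgcq cyg aytpo ikwgc tmo
Hunk 3: at line 3 remove [aytpo] add [isaw,vualy,lry] -> 9 lines: rcxi njfub nkgcq cyg isaw vualy lry ikwgc tmo
Hunk 4: at line 2 remove [cyg,isaw] add [xrr,jwk,qfwc] -> 10 lines: rcxi njfub nkgcq xrr jwk qfwc vualy lry ikwgc tmo
Final line 5: jwk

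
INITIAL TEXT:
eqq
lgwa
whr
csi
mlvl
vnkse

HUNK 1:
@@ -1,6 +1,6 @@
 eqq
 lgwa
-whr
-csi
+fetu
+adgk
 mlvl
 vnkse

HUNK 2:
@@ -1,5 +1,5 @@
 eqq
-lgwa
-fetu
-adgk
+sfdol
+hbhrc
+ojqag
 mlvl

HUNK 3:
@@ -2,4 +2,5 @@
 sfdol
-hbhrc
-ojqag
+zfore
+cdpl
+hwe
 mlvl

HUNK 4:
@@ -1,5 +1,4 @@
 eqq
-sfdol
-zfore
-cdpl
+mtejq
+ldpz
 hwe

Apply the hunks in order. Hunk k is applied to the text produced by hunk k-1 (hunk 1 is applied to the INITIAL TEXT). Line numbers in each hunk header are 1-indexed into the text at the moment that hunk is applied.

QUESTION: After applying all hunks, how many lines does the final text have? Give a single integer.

Answer: 6

Derivation:
Hunk 1: at line 1 remove [whr,csi] add [fetu,adgk] -> 6 lines: eqq lgwa fetu adgk mlvl vnkse
Hunk 2: at line 1 remove [lgwa,fetu,adgk] add [sfdol,hbhrc,ojqag] -> 6 lines: eqq sfdol hbhrc ojqag mlvl vnkse
Hunk 3: at line 2 remove [hbhrc,ojqag] add [zfore,cdpl,hwe] -> 7 lines: eqq sfdol zfore cdpl hwe mlvl vnkse
Hunk 4: at line 1 remove [sfdol,zfore,cdpl] add [mtejq,ldpz] -> 6 lines: eqq mtejq ldpz hwe mlvl vnkse
Final line count: 6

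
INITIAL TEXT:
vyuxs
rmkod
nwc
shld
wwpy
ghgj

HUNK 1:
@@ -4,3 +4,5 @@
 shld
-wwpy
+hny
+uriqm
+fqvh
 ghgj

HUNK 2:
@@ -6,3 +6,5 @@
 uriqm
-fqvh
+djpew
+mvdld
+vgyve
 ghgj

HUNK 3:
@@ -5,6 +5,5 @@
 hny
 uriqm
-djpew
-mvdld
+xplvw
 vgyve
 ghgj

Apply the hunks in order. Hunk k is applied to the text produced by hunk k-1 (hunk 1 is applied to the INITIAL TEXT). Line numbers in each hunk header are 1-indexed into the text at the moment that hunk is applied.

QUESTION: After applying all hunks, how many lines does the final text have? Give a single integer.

Answer: 9

Derivation:
Hunk 1: at line 4 remove [wwpy] add [hny,uriqm,fqvh] -> 8 lines: vyuxs rmkod nwc shld hny uriqm fqvh ghgj
Hunk 2: at line 6 remove [fqvh] add [djpew,mvdld,vgyve] -> 10 lines: vyuxs rmkod nwc shld hny uriqm djpew mvdld vgyve ghgj
Hunk 3: at line 5 remove [djpew,mvdld] add [xplvw] -> 9 lines: vyuxs rmkod nwc shld hny uriqm xplvw vgyve ghgj
Final line count: 9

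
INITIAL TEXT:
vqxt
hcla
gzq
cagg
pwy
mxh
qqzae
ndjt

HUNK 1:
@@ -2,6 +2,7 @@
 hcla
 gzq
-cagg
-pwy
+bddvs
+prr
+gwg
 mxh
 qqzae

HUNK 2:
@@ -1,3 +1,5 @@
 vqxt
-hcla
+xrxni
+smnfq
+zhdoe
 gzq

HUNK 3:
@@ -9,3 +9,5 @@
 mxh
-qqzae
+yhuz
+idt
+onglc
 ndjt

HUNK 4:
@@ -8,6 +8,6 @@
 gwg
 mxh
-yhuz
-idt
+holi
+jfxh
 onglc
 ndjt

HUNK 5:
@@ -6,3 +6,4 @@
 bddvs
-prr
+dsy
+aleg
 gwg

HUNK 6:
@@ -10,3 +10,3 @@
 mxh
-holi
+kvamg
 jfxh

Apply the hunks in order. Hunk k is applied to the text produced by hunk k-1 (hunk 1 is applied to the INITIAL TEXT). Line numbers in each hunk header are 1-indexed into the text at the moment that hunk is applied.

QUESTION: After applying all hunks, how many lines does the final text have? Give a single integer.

Hunk 1: at line 2 remove [cagg,pwy] add [bddvs,prr,gwg] -> 9 lines: vqxt hcla gzq bddvs prr gwg mxh qqzae ndjt
Hunk 2: at line 1 remove [hcla] add [xrxni,smnfq,zhdoe] -> 11 lines: vqxt xrxni smnfq zhdoe gzq bddvs prr gwg mxh qqzae ndjt
Hunk 3: at line 9 remove [qqzae] add [yhuz,idt,onglc] -> 13 lines: vqxt xrxni smnfq zhdoe gzq bddvs prr gwg mxh yhuz idt onglc ndjt
Hunk 4: at line 8 remove [yhuz,idt] add [holi,jfxh] -> 13 lines: vqxt xrxni smnfq zhdoe gzq bddvs prr gwg mxh holi jfxh onglc ndjt
Hunk 5: at line 6 remove [prr] add [dsy,aleg] -> 14 lines: vqxt xrxni smnfq zhdoe gzq bddvs dsy aleg gwg mxh holi jfxh onglc ndjt
Hunk 6: at line 10 remove [holi] add [kvamg] -> 14 lines: vqxt xrxni smnfq zhdoe gzq bddvs dsy aleg gwg mxh kvamg jfxh onglc ndjt
Final line count: 14

Answer: 14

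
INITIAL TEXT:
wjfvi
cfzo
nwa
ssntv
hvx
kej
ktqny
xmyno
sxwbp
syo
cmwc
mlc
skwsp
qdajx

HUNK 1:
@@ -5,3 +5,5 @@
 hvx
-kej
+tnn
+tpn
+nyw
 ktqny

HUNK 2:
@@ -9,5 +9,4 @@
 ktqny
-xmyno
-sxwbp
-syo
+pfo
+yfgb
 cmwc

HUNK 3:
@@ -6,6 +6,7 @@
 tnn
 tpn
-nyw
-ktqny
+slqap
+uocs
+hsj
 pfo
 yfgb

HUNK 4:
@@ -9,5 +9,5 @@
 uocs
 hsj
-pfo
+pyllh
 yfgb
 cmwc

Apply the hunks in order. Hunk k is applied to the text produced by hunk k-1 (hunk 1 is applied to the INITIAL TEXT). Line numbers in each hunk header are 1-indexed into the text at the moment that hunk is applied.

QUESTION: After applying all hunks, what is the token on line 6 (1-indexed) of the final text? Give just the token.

Hunk 1: at line 5 remove [kej] add [tnn,tpn,nyw] -> 16 lines: wjfvi cfzo nwa ssntv hvx tnn tpn nyw ktqny xmyno sxwbp syo cmwc mlc skwsp qdajx
Hunk 2: at line 9 remove [xmyno,sxwbp,syo] add [pfo,yfgb] -> 15 lines: wjfvi cfzo nwa ssntv hvx tnn tpn nyw ktqny pfo yfgb cmwc mlc skwsp qdajx
Hunk 3: at line 6 remove [nyw,ktqny] add [slqap,uocs,hsj] -> 16 lines: wjfvi cfzo nwa ssntv hvx tnn tpn slqap uocs hsj pfo yfgb cmwc mlc skwsp qdajx
Hunk 4: at line 9 remove [pfo] add [pyllh] -> 16 lines: wjfvi cfzo nwa ssntv hvx tnn tpn slqap uocs hsj pyllh yfgb cmwc mlc skwsp qdajx
Final line 6: tnn

Answer: tnn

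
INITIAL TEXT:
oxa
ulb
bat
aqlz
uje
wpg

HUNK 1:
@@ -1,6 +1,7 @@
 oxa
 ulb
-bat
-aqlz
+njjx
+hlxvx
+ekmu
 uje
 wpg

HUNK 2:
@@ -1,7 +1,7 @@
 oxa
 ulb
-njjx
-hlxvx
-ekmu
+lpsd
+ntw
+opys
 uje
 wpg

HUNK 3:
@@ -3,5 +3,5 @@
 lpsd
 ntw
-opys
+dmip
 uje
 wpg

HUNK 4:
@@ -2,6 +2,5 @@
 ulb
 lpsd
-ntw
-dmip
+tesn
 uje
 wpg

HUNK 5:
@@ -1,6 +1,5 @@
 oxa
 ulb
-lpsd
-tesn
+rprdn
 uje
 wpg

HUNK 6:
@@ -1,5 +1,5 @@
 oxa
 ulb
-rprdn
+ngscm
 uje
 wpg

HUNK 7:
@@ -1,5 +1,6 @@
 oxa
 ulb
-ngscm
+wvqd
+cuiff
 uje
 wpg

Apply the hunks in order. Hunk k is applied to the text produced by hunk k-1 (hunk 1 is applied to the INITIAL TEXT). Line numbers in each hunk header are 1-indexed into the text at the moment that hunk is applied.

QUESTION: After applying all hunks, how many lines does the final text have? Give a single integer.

Hunk 1: at line 1 remove [bat,aqlz] add [njjx,hlxvx,ekmu] -> 7 lines: oxa ulb njjx hlxvx ekmu uje wpg
Hunk 2: at line 1 remove [njjx,hlxvx,ekmu] add [lpsd,ntw,opys] -> 7 lines: oxa ulb lpsd ntw opys uje wpg
Hunk 3: at line 3 remove [opys] add [dmip] -> 7 lines: oxa ulb lpsd ntw dmip uje wpg
Hunk 4: at line 2 remove [ntw,dmip] add [tesn] -> 6 lines: oxa ulb lpsd tesn uje wpg
Hunk 5: at line 1 remove [lpsd,tesn] add [rprdn] -> 5 lines: oxa ulb rprdn uje wpg
Hunk 6: at line 1 remove [rprdn] add [ngscm] -> 5 lines: oxa ulb ngscm uje wpg
Hunk 7: at line 1 remove [ngscm] add [wvqd,cuiff] -> 6 lines: oxa ulb wvqd cuiff uje wpg
Final line count: 6

Answer: 6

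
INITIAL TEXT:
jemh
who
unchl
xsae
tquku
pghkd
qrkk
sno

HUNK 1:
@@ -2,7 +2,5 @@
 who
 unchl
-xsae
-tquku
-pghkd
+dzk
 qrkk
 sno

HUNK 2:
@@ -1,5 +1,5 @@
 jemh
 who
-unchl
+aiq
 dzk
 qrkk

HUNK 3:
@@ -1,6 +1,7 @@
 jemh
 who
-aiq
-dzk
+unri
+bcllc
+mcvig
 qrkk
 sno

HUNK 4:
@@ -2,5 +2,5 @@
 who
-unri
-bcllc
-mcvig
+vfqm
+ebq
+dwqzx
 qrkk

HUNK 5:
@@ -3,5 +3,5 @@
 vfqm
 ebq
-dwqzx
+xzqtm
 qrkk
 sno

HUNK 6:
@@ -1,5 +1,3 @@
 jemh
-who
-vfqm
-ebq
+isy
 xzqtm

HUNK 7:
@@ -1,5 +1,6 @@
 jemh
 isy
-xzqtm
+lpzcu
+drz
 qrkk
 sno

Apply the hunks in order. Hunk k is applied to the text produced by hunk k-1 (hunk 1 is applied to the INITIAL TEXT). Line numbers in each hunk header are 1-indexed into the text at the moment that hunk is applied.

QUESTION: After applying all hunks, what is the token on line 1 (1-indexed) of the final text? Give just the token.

Hunk 1: at line 2 remove [xsae,tquku,pghkd] add [dzk] -> 6 lines: jemh who unchl dzk qrkk sno
Hunk 2: at line 1 remove [unchl] add [aiq] -> 6 lines: jemh who aiq dzk qrkk sno
Hunk 3: at line 1 remove [aiq,dzk] add [unri,bcllc,mcvig] -> 7 lines: jemh who unri bcllc mcvig qrkk sno
Hunk 4: at line 2 remove [unri,bcllc,mcvig] add [vfqm,ebq,dwqzx] -> 7 lines: jemh who vfqm ebq dwqzx qrkk sno
Hunk 5: at line 3 remove [dwqzx] add [xzqtm] -> 7 lines: jemh who vfqm ebq xzqtm qrkk sno
Hunk 6: at line 1 remove [who,vfqm,ebq] add [isy] -> 5 lines: jemh isy xzqtm qrkk sno
Hunk 7: at line 1 remove [xzqtm] add [lpzcu,drz] -> 6 lines: jemh isy lpzcu drz qrkk sno
Final line 1: jemh

Answer: jemh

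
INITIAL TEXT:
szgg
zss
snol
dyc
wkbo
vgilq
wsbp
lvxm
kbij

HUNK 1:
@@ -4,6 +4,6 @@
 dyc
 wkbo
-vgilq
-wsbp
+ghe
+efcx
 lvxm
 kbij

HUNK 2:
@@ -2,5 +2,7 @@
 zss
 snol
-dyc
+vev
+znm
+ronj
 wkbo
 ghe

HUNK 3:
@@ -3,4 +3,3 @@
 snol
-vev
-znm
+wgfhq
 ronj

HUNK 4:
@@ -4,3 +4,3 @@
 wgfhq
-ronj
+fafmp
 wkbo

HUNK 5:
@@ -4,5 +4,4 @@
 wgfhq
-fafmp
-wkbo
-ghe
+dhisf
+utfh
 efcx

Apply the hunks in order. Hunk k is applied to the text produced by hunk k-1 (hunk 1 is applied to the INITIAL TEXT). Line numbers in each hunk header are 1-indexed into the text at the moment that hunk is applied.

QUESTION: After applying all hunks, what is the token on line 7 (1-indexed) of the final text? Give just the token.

Answer: efcx

Derivation:
Hunk 1: at line 4 remove [vgilq,wsbp] add [ghe,efcx] -> 9 lines: szgg zss snol dyc wkbo ghe efcx lvxm kbij
Hunk 2: at line 2 remove [dyc] add [vev,znm,ronj] -> 11 lines: szgg zss snol vev znm ronj wkbo ghe efcx lvxm kbij
Hunk 3: at line 3 remove [vev,znm] add [wgfhq] -> 10 lines: szgg zss snol wgfhq ronj wkbo ghe efcx lvxm kbij
Hunk 4: at line 4 remove [ronj] add [fafmp] -> 10 lines: szgg zss snol wgfhq fafmp wkbo ghe efcx lvxm kbij
Hunk 5: at line 4 remove [fafmp,wkbo,ghe] add [dhisf,utfh] -> 9 lines: szgg zss snol wgfhq dhisf utfh efcx lvxm kbij
Final line 7: efcx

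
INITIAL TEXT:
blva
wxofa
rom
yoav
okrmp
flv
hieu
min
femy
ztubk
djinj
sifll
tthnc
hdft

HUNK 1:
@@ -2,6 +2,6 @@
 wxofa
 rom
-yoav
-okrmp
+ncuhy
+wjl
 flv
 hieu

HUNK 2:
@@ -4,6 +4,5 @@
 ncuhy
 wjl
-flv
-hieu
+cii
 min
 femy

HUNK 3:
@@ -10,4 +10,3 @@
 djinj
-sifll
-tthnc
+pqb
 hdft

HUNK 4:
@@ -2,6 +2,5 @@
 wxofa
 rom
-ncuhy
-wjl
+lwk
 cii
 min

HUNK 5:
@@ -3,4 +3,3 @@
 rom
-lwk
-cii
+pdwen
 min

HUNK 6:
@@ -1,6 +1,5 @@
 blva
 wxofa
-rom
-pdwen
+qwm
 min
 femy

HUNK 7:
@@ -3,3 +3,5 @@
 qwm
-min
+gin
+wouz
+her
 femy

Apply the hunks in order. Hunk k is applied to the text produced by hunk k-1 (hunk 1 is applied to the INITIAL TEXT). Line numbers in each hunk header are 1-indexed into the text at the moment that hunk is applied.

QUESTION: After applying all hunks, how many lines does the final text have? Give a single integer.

Answer: 11

Derivation:
Hunk 1: at line 2 remove [yoav,okrmp] add [ncuhy,wjl] -> 14 lines: blva wxofa rom ncuhy wjl flv hieu min femy ztubk djinj sifll tthnc hdft
Hunk 2: at line 4 remove [flv,hieu] add [cii] -> 13 lines: blva wxofa rom ncuhy wjl cii min femy ztubk djinj sifll tthnc hdft
Hunk 3: at line 10 remove [sifll,tthnc] add [pqb] -> 12 lines: blva wxofa rom ncuhy wjl cii min femy ztubk djinj pqb hdft
Hunk 4: at line 2 remove [ncuhy,wjl] add [lwk] -> 11 lines: blva wxofa rom lwk cii min femy ztubk djinj pqb hdft
Hunk 5: at line 3 remove [lwk,cii] add [pdwen] -> 10 lines: blva wxofa rom pdwen min femy ztubk djinj pqb hdft
Hunk 6: at line 1 remove [rom,pdwen] add [qwm] -> 9 lines: blva wxofa qwm min femy ztubk djinj pqb hdft
Hunk 7: at line 3 remove [min] add [gin,wouz,her] -> 11 lines: blva wxofa qwm gin wouz her femy ztubk djinj pqb hdft
Final line count: 11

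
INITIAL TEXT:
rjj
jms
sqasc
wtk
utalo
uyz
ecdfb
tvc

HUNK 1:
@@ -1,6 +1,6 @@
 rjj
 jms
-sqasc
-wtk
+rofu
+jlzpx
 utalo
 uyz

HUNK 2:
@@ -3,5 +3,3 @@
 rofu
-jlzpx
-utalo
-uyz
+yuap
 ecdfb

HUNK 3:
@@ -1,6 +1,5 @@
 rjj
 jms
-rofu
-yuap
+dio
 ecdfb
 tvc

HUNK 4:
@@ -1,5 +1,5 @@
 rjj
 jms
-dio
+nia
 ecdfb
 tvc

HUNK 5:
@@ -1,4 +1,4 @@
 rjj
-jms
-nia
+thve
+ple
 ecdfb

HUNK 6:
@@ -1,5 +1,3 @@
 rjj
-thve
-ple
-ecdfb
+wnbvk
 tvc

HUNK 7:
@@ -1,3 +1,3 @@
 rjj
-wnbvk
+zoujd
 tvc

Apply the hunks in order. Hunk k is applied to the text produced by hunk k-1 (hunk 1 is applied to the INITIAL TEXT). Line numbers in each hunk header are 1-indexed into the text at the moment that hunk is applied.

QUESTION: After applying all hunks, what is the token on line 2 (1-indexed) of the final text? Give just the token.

Hunk 1: at line 1 remove [sqasc,wtk] add [rofu,jlzpx] -> 8 lines: rjj jms rofu jlzpx utalo uyz ecdfb tvc
Hunk 2: at line 3 remove [jlzpx,utalo,uyz] add [yuap] -> 6 lines: rjj jms rofu yuap ecdfb tvc
Hunk 3: at line 1 remove [rofu,yuap] add [dio] -> 5 lines: rjj jms dio ecdfb tvc
Hunk 4: at line 1 remove [dio] add [nia] -> 5 lines: rjj jms nia ecdfb tvc
Hunk 5: at line 1 remove [jms,nia] add [thve,ple] -> 5 lines: rjj thve ple ecdfb tvc
Hunk 6: at line 1 remove [thve,ple,ecdfb] add [wnbvk] -> 3 lines: rjj wnbvk tvc
Hunk 7: at line 1 remove [wnbvk] add [zoujd] -> 3 lines: rjj zoujd tvc
Final line 2: zoujd

Answer: zoujd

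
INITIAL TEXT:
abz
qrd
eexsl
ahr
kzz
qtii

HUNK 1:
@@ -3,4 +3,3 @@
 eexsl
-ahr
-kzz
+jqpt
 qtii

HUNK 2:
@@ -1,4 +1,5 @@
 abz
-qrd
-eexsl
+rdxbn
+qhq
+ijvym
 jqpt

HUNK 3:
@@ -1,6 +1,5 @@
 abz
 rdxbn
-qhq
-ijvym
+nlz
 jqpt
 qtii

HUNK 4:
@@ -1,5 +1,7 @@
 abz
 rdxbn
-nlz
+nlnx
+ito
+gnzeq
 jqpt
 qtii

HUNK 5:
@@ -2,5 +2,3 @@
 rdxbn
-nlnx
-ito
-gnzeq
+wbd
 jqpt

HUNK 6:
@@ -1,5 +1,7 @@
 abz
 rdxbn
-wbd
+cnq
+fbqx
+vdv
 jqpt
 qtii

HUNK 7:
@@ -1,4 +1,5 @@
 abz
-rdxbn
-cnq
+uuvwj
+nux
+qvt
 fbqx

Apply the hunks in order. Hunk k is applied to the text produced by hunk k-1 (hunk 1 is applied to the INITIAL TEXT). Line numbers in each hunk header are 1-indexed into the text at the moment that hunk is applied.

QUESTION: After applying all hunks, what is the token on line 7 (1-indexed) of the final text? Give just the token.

Answer: jqpt

Derivation:
Hunk 1: at line 3 remove [ahr,kzz] add [jqpt] -> 5 lines: abz qrd eexsl jqpt qtii
Hunk 2: at line 1 remove [qrd,eexsl] add [rdxbn,qhq,ijvym] -> 6 lines: abz rdxbn qhq ijvym jqpt qtii
Hunk 3: at line 1 remove [qhq,ijvym] add [nlz] -> 5 lines: abz rdxbn nlz jqpt qtii
Hunk 4: at line 1 remove [nlz] add [nlnx,ito,gnzeq] -> 7 lines: abz rdxbn nlnx ito gnzeq jqpt qtii
Hunk 5: at line 2 remove [nlnx,ito,gnzeq] add [wbd] -> 5 lines: abz rdxbn wbd jqpt qtii
Hunk 6: at line 1 remove [wbd] add [cnq,fbqx,vdv] -> 7 lines: abz rdxbn cnq fbqx vdv jqpt qtii
Hunk 7: at line 1 remove [rdxbn,cnq] add [uuvwj,nux,qvt] -> 8 lines: abz uuvwj nux qvt fbqx vdv jqpt qtii
Final line 7: jqpt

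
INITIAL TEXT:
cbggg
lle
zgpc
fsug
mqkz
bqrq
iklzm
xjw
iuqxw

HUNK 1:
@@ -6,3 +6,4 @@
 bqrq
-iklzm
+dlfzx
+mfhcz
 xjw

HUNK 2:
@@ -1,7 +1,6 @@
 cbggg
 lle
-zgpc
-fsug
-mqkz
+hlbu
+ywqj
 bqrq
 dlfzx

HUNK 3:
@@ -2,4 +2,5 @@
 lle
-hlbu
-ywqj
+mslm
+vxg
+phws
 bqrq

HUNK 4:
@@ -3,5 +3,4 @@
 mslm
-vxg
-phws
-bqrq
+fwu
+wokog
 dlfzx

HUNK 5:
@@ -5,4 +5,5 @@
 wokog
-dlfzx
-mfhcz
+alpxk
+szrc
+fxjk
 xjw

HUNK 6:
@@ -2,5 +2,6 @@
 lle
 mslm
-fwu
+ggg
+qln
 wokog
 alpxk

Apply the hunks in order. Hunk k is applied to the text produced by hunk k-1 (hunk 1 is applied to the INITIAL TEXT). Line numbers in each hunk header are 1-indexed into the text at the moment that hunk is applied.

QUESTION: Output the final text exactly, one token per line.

Answer: cbggg
lle
mslm
ggg
qln
wokog
alpxk
szrc
fxjk
xjw
iuqxw

Derivation:
Hunk 1: at line 6 remove [iklzm] add [dlfzx,mfhcz] -> 10 lines: cbggg lle zgpc fsug mqkz bqrq dlfzx mfhcz xjw iuqxw
Hunk 2: at line 1 remove [zgpc,fsug,mqkz] add [hlbu,ywqj] -> 9 lines: cbggg lle hlbu ywqj bqrq dlfzx mfhcz xjw iuqxw
Hunk 3: at line 2 remove [hlbu,ywqj] add [mslm,vxg,phws] -> 10 lines: cbggg lle mslm vxg phws bqrq dlfzx mfhcz xjw iuqxw
Hunk 4: at line 3 remove [vxg,phws,bqrq] add [fwu,wokog] -> 9 lines: cbggg lle mslm fwu wokog dlfzx mfhcz xjw iuqxw
Hunk 5: at line 5 remove [dlfzx,mfhcz] add [alpxk,szrc,fxjk] -> 10 lines: cbggg lle mslm fwu wokog alpxk szrc fxjk xjw iuqxw
Hunk 6: at line 2 remove [fwu] add [ggg,qln] -> 11 lines: cbggg lle mslm ggg qln wokog alpxk szrc fxjk xjw iuqxw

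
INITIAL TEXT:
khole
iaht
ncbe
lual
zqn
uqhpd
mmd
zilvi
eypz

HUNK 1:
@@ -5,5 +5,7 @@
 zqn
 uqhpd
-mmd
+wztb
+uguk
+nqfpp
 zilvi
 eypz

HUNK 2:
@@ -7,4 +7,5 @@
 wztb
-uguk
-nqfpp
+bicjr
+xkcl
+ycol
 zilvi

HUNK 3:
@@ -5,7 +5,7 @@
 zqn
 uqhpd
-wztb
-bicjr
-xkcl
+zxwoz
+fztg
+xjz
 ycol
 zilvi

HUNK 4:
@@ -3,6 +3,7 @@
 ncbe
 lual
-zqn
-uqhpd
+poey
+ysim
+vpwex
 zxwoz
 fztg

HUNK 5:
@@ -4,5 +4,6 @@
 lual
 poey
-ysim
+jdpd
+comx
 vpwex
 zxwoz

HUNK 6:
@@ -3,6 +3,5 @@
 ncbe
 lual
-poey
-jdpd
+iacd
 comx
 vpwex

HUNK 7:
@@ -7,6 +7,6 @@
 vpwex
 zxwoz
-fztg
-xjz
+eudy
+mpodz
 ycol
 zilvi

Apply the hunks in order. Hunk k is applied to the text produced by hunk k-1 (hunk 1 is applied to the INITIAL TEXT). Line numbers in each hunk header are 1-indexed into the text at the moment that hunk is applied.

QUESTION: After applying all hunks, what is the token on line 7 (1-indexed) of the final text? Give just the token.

Answer: vpwex

Derivation:
Hunk 1: at line 5 remove [mmd] add [wztb,uguk,nqfpp] -> 11 lines: khole iaht ncbe lual zqn uqhpd wztb uguk nqfpp zilvi eypz
Hunk 2: at line 7 remove [uguk,nqfpp] add [bicjr,xkcl,ycol] -> 12 lines: khole iaht ncbe lual zqn uqhpd wztb bicjr xkcl ycol zilvi eypz
Hunk 3: at line 5 remove [wztb,bicjr,xkcl] add [zxwoz,fztg,xjz] -> 12 lines: khole iaht ncbe lual zqn uqhpd zxwoz fztg xjz ycol zilvi eypz
Hunk 4: at line 3 remove [zqn,uqhpd] add [poey,ysim,vpwex] -> 13 lines: khole iaht ncbe lual poey ysim vpwex zxwoz fztg xjz ycol zilvi eypz
Hunk 5: at line 4 remove [ysim] add [jdpd,comx] -> 14 lines: khole iaht ncbe lual poey jdpd comx vpwex zxwoz fztg xjz ycol zilvi eypz
Hunk 6: at line 3 remove [poey,jdpd] add [iacd] -> 13 lines: khole iaht ncbe lual iacd comx vpwex zxwoz fztg xjz ycol zilvi eypz
Hunk 7: at line 7 remove [fztg,xjz] add [eudy,mpodz] -> 13 lines: khole iaht ncbe lual iacd comx vpwex zxwoz eudy mpodz ycol zilvi eypz
Final line 7: vpwex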